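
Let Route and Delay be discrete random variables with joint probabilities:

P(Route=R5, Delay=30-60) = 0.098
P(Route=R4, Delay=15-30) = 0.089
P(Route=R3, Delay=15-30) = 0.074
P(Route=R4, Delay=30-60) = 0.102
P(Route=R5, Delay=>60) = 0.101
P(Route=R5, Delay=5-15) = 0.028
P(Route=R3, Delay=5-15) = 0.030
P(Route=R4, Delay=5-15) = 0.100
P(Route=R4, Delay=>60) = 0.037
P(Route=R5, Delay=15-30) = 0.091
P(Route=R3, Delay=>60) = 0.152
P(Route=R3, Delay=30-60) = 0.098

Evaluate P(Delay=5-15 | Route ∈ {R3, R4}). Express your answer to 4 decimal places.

0.1906

P(Route=R3) = 0.030 + 0.074 + 0.098 + 0.152 = 0.354.
P(Route=R4) = 0.100 + 0.089 + 0.102 + 0.037 = 0.328.
P(Route ∈ {R3, R4}) = 0.354 + 0.328 = 0.682; P(Delay=5-15, Route ∈ {R3, R4}) = 0.030 + 0.100 = 0.130.
P(Delay=5-15 | Route ∈ {R3, R4}) = 0.130/0.682 = 0.1906.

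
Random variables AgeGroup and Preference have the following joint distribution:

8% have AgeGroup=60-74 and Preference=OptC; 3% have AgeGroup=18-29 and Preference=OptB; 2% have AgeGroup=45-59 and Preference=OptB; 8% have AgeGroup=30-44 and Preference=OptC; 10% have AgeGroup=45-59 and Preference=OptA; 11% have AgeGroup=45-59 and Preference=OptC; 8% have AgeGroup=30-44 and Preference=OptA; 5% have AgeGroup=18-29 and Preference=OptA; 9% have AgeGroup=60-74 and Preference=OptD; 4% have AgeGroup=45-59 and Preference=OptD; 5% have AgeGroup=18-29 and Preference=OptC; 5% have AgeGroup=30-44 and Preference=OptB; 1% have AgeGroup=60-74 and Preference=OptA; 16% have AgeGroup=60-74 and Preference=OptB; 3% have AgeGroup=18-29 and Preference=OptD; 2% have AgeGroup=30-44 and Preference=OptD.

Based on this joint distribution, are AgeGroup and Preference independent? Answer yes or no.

no

P(AgeGroup=60-74) = 0.34 and P(Preference=OptB) = 0.26, so their product is 0.0884, but P(AgeGroup=60-74, Preference=OptB) = 0.16. Since these differ, AgeGroup and Preference are not independent.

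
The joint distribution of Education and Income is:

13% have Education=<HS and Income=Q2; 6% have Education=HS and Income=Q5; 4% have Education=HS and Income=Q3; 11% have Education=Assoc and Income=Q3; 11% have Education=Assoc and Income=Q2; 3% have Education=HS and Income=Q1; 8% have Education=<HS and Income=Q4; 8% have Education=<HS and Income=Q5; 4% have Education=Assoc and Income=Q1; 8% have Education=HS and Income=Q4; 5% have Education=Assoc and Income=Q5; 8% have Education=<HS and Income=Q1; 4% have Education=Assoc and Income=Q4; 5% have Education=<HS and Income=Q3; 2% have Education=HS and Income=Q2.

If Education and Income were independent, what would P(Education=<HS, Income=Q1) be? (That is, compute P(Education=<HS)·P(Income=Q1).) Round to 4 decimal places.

0.0630

P(Education=<HS) = 0.08 + 0.13 + 0.05 + 0.08 + 0.08 = 0.42.
P(Income=Q1) = 0.08 + 0.03 + 0.04 = 0.15.
Product: 0.42 × 0.15 = 0.0630.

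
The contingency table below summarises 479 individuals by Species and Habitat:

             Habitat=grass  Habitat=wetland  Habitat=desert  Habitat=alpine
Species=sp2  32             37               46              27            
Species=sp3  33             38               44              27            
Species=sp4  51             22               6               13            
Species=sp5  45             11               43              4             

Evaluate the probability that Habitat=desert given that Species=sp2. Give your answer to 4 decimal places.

Total with Species=sp2: 32 + 37 + 46 + 27 = 142.
P(Habitat=desert | Species=sp2) = 46/142 = 0.3239.

0.3239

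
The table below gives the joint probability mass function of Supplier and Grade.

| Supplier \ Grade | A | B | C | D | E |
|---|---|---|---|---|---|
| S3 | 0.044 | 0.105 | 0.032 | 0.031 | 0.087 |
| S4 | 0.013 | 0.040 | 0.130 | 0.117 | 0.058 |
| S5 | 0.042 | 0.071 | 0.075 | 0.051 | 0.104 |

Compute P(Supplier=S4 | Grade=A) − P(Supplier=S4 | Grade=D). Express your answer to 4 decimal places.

-0.4566

P(Grade=A) = 0.044 + 0.013 + 0.042 = 0.099; P(Supplier=S4 | Grade=A) = 0.013/0.099 = 0.13131.
P(Grade=D) = 0.031 + 0.117 + 0.051 = 0.199; P(Supplier=S4 | Grade=D) = 0.117/0.199 = 0.58794.
Difference = -0.4566.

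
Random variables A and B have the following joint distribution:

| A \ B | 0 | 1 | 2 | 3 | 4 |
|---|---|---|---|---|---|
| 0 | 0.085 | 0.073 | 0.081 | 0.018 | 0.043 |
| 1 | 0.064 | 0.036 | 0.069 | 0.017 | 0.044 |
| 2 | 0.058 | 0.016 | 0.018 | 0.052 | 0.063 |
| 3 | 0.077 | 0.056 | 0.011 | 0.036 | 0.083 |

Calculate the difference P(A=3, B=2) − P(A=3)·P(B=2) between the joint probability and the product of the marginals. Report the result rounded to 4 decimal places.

-0.0361

P(A=3) = 0.077 + 0.056 + 0.011 + 0.036 + 0.083 = 0.263.
P(B=2) = 0.081 + 0.069 + 0.018 + 0.011 = 0.179.
P(A=3, B=2) − P(A=3)P(B=2) = 0.011 − 0.263×0.179 = -0.0361.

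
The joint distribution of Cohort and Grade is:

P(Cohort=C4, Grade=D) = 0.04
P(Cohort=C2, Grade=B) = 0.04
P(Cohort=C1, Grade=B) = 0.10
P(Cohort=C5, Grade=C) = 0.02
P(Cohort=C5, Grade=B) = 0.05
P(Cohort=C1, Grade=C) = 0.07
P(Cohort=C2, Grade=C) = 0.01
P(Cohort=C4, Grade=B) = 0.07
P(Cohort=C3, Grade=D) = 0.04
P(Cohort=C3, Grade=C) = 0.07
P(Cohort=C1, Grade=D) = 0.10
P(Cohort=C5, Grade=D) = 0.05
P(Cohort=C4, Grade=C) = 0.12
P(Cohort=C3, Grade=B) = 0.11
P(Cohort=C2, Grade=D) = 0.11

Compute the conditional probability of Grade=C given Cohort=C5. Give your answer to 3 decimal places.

0.167

P(Cohort=C5) = 0.05 + 0.02 + 0.05 = 0.12.
P(Grade=C | Cohort=C5) = 0.02/0.12 = 0.167.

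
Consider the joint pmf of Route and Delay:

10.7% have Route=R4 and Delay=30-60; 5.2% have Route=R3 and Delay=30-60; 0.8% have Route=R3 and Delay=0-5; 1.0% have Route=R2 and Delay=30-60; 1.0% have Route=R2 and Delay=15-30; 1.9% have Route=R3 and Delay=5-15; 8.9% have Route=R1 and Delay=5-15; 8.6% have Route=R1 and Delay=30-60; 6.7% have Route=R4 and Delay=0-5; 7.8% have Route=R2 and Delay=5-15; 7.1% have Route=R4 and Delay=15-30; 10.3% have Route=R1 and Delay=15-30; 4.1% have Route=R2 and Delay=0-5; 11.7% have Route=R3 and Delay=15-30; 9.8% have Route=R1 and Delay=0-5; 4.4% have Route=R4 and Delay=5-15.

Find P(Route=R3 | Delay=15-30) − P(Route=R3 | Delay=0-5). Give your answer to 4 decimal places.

P(Delay=15-30) = 0.103 + 0.010 + 0.117 + 0.071 = 0.301; P(Route=R3 | Delay=15-30) = 0.117/0.301 = 0.38870.
P(Delay=0-5) = 0.098 + 0.041 + 0.008 + 0.067 = 0.214; P(Route=R3 | Delay=0-5) = 0.008/0.214 = 0.03738.
Difference = 0.3513.

0.3513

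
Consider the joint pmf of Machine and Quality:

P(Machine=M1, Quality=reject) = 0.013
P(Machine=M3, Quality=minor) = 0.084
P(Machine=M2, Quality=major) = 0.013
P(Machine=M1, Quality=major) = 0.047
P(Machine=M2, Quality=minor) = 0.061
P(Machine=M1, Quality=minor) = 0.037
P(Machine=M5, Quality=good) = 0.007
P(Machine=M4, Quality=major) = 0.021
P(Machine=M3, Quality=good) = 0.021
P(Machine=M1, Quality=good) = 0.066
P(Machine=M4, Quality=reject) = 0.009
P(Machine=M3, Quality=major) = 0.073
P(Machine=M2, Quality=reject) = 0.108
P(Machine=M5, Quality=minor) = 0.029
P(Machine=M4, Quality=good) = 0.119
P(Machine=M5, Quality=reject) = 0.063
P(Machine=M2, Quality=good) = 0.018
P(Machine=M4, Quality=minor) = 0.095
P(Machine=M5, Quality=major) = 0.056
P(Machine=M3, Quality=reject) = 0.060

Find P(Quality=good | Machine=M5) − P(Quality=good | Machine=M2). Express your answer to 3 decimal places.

-0.045

P(Machine=M5) = 0.007 + 0.029 + 0.056 + 0.063 = 0.155; P(Quality=good | Machine=M5) = 0.007/0.155 = 0.0452.
P(Machine=M2) = 0.018 + 0.061 + 0.013 + 0.108 = 0.200; P(Quality=good | Machine=M2) = 0.018/0.200 = 0.0900.
Difference = -0.045.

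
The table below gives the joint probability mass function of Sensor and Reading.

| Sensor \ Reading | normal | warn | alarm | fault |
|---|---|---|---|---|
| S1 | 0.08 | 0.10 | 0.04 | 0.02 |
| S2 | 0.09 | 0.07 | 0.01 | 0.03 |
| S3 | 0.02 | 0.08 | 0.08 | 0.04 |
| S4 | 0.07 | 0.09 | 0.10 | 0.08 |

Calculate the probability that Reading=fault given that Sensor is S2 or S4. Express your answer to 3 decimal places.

P(Sensor=S2) = 0.09 + 0.07 + 0.01 + 0.03 = 0.20.
P(Sensor=S4) = 0.07 + 0.09 + 0.10 + 0.08 = 0.34.
P(Sensor ∈ {S2, S4}) = 0.20 + 0.34 = 0.54; P(Reading=fault, Sensor ∈ {S2, S4}) = 0.03 + 0.08 = 0.11.
P(Reading=fault | Sensor ∈ {S2, S4}) = 0.11/0.54 = 0.204.

0.204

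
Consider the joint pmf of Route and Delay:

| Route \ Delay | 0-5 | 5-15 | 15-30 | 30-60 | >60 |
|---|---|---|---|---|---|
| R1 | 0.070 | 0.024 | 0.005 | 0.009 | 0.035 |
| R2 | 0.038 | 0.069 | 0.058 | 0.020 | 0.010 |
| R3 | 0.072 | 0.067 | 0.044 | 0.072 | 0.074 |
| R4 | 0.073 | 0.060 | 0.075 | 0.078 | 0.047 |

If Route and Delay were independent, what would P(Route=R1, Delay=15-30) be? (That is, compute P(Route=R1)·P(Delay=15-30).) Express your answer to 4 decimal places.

0.0260

P(Route=R1) = 0.070 + 0.024 + 0.005 + 0.009 + 0.035 = 0.143.
P(Delay=15-30) = 0.005 + 0.058 + 0.044 + 0.075 = 0.182.
Product: 0.143 × 0.182 = 0.0260.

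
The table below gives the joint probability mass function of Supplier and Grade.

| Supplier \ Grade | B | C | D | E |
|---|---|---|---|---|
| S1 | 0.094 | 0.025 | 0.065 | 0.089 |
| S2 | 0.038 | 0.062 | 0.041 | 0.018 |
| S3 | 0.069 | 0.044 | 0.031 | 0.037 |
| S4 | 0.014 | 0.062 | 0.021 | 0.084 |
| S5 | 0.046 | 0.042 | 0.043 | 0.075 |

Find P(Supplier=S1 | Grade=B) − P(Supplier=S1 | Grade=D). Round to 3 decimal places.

0.037

P(Grade=B) = 0.094 + 0.038 + 0.069 + 0.014 + 0.046 = 0.261; P(Supplier=S1 | Grade=B) = 0.094/0.261 = 0.3602.
P(Grade=D) = 0.065 + 0.041 + 0.031 + 0.021 + 0.043 = 0.201; P(Supplier=S1 | Grade=D) = 0.065/0.201 = 0.3234.
Difference = 0.037.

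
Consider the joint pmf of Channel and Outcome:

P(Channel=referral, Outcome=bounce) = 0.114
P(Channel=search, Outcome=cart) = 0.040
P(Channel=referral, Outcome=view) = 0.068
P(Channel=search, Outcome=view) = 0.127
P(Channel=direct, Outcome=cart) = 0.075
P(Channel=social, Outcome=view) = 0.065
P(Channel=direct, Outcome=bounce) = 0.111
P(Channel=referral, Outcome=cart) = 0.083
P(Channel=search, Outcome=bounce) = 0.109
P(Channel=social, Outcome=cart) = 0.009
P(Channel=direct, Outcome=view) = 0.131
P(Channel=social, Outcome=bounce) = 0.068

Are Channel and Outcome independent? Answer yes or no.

P(Channel=referral) = 0.265 and P(Outcome=view) = 0.391, so their product is 0.10362, but P(Channel=referral, Outcome=view) = 0.068. Since these differ, Channel and Outcome are not independent.

no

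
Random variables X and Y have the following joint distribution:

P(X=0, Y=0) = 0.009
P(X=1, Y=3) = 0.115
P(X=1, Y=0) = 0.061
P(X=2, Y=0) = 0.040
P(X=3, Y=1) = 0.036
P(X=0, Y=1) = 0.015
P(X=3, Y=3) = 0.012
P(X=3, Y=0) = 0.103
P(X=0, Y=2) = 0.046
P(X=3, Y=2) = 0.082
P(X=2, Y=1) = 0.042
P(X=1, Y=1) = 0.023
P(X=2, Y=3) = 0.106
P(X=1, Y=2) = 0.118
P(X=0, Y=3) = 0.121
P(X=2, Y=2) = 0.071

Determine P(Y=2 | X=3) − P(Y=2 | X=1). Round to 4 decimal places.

P(X=3) = 0.103 + 0.036 + 0.082 + 0.012 = 0.233; P(Y=2 | X=3) = 0.082/0.233 = 0.35193.
P(X=1) = 0.061 + 0.023 + 0.118 + 0.115 = 0.317; P(Y=2 | X=1) = 0.118/0.317 = 0.37224.
Difference = -0.0203.

-0.0203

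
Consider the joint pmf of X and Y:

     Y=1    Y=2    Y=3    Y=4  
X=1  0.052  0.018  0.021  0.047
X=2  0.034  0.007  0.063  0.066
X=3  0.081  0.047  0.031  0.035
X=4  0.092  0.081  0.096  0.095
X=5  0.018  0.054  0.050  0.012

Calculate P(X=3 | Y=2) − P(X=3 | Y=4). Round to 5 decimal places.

P(Y=2) = 0.018 + 0.007 + 0.047 + 0.081 + 0.054 = 0.207; P(X=3 | Y=2) = 0.047/0.207 = 0.227053.
P(Y=4) = 0.047 + 0.066 + 0.035 + 0.095 + 0.012 = 0.255; P(X=3 | Y=4) = 0.035/0.255 = 0.137255.
Difference = 0.08980.

0.08980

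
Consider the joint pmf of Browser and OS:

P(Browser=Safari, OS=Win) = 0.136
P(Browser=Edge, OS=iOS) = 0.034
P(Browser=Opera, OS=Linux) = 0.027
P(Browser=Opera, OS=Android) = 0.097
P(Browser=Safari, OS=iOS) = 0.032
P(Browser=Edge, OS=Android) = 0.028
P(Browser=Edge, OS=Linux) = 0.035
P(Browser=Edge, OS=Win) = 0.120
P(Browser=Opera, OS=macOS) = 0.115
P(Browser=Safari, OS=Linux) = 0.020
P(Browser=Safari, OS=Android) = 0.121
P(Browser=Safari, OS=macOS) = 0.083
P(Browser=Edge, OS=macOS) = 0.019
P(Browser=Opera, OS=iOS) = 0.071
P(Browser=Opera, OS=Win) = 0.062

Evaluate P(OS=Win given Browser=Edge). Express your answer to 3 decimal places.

P(Browser=Edge) = 0.120 + 0.019 + 0.035 + 0.034 + 0.028 = 0.236.
P(OS=Win | Browser=Edge) = 0.120/0.236 = 0.508.

0.508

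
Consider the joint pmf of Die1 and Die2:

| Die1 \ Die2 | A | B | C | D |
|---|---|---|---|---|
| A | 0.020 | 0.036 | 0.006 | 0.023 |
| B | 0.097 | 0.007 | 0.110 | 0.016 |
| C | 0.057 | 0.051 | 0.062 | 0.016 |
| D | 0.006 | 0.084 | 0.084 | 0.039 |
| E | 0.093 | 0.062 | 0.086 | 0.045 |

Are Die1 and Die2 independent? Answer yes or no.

P(Die1=D) = 0.213 and P(Die2=A) = 0.273, so their product is 0.05815, but P(Die1=D, Die2=A) = 0.006. Since these differ, Die1 and Die2 are not independent.

no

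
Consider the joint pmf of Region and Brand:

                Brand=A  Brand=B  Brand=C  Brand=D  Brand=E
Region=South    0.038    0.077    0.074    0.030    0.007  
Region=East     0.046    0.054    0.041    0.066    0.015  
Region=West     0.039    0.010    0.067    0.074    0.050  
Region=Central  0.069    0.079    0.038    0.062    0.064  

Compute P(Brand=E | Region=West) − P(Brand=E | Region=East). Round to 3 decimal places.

P(Region=West) = 0.039 + 0.010 + 0.067 + 0.074 + 0.050 = 0.240; P(Brand=E | Region=West) = 0.050/0.240 = 0.2083.
P(Region=East) = 0.046 + 0.054 + 0.041 + 0.066 + 0.015 = 0.222; P(Brand=E | Region=East) = 0.015/0.222 = 0.0676.
Difference = 0.141.

0.141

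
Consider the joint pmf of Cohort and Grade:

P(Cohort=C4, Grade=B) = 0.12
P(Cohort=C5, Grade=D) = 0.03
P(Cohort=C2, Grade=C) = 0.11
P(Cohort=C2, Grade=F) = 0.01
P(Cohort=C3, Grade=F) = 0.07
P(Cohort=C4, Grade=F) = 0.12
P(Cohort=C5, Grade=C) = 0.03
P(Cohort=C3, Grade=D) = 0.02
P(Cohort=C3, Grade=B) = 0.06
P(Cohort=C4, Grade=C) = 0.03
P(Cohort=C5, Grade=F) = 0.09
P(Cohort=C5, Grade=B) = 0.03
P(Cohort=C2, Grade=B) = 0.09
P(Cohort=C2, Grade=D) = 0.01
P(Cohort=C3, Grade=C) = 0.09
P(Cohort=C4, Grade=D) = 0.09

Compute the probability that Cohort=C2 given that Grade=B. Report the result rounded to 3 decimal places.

P(Grade=B) = 0.09 + 0.06 + 0.12 + 0.03 = 0.30.
P(Cohort=C2 | Grade=B) = 0.09/0.30 = 0.300.

0.300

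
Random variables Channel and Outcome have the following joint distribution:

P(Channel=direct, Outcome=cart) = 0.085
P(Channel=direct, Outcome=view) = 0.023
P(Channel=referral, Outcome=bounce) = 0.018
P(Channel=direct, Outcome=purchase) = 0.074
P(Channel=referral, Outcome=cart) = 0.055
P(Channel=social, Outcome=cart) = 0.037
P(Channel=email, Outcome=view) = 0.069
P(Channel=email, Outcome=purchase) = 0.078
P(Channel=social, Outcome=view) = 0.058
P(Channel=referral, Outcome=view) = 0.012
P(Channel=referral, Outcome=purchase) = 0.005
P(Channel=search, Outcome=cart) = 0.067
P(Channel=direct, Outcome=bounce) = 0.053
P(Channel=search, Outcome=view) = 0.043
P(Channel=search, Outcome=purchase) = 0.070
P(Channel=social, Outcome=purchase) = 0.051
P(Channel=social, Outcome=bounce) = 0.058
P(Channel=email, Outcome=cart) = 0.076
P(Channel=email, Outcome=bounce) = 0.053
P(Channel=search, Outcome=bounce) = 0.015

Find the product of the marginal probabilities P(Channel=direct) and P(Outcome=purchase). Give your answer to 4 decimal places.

P(Channel=direct) = 0.053 + 0.023 + 0.085 + 0.074 = 0.235.
P(Outcome=purchase) = 0.078 + 0.070 + 0.051 + 0.074 + 0.005 = 0.278.
Product: 0.235 × 0.278 = 0.0653.

0.0653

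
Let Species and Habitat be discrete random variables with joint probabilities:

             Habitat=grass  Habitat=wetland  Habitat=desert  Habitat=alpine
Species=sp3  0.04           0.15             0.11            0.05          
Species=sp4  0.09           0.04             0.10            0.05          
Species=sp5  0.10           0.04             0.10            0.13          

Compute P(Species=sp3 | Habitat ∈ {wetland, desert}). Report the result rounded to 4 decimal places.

0.4815

P(Habitat=wetland) = 0.15 + 0.04 + 0.04 = 0.23.
P(Habitat=desert) = 0.11 + 0.10 + 0.10 = 0.31.
P(Habitat ∈ {wetland, desert}) = 0.23 + 0.31 = 0.54; P(Species=sp3, Habitat ∈ {wetland, desert}) = 0.15 + 0.11 = 0.26.
P(Species=sp3 | Habitat ∈ {wetland, desert}) = 0.26/0.54 = 0.4815.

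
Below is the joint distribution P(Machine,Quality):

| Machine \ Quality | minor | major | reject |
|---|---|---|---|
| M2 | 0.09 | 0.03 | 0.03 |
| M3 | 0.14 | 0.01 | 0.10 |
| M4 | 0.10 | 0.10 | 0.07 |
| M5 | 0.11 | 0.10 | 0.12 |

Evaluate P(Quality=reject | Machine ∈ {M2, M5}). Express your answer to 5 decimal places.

0.31250

P(Machine=M2) = 0.09 + 0.03 + 0.03 = 0.15.
P(Machine=M5) = 0.11 + 0.10 + 0.12 = 0.33.
P(Machine ∈ {M2, M5}) = 0.15 + 0.33 = 0.48; P(Quality=reject, Machine ∈ {M2, M5}) = 0.03 + 0.12 = 0.15.
P(Quality=reject | Machine ∈ {M2, M5}) = 0.15/0.48 = 0.31250.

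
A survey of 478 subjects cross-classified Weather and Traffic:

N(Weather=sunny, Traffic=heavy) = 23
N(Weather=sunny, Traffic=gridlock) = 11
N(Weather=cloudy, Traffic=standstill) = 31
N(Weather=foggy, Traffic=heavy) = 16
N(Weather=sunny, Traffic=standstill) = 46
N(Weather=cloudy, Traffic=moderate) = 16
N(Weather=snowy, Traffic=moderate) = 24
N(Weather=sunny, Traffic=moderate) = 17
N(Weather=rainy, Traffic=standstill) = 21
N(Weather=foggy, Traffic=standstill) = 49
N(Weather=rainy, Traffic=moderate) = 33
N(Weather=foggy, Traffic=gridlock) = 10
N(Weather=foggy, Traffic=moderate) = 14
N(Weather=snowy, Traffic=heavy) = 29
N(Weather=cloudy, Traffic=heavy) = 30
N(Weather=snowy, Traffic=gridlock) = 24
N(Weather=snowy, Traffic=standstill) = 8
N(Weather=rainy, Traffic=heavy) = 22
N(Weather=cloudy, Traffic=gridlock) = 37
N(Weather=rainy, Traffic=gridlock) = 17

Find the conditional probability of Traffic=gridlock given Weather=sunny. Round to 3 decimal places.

Total with Weather=sunny: 17 + 23 + 11 + 46 = 97.
P(Traffic=gridlock | Weather=sunny) = 11/97 = 0.113.

0.113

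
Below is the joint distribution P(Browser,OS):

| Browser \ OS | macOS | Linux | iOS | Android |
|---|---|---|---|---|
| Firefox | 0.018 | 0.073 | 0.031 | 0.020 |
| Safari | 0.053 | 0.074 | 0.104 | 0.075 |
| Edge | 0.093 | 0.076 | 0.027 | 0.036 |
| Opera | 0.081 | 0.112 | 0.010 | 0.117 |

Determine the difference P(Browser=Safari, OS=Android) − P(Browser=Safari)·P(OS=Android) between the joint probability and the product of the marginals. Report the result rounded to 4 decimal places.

P(Browser=Safari) = 0.053 + 0.074 + 0.104 + 0.075 = 0.306.
P(OS=Android) = 0.020 + 0.075 + 0.036 + 0.117 = 0.248.
P(Browser=Safari, OS=Android) − P(Browser=Safari)P(OS=Android) = 0.075 − 0.306×0.248 = -0.0009.

-0.0009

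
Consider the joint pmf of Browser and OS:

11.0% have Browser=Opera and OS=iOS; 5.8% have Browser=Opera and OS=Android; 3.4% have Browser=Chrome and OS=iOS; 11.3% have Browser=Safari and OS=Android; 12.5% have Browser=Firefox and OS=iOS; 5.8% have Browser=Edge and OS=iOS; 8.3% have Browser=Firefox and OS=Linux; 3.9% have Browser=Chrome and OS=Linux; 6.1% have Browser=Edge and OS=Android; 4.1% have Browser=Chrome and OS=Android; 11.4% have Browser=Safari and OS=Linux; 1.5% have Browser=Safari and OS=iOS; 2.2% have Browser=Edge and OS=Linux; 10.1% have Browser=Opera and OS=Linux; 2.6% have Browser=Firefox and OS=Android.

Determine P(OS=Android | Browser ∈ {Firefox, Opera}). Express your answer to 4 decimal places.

P(Browser=Firefox) = 0.083 + 0.125 + 0.026 = 0.234.
P(Browser=Opera) = 0.101 + 0.110 + 0.058 = 0.269.
P(Browser ∈ {Firefox, Opera}) = 0.234 + 0.269 = 0.503; P(OS=Android, Browser ∈ {Firefox, Opera}) = 0.026 + 0.058 = 0.084.
P(OS=Android | Browser ∈ {Firefox, Opera}) = 0.084/0.503 = 0.1670.

0.1670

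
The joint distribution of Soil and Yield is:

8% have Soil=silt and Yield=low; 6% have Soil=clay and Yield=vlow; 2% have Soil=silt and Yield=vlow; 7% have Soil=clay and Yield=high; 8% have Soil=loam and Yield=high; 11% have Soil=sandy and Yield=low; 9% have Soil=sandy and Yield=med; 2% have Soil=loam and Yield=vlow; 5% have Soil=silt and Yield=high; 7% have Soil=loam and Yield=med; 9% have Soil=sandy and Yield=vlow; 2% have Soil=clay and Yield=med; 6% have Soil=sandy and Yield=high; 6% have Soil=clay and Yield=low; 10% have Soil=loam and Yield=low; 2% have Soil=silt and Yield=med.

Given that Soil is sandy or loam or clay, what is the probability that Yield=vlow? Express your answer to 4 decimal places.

P(Soil=sandy) = 0.09 + 0.11 + 0.09 + 0.06 = 0.35.
P(Soil=loam) = 0.02 + 0.10 + 0.07 + 0.08 = 0.27.
P(Soil=clay) = 0.06 + 0.06 + 0.02 + 0.07 = 0.21.
P(Soil ∈ {sandy, loam, clay}) = 0.35 + 0.27 + 0.21 = 0.83; P(Yield=vlow, Soil ∈ {sandy, loam, clay}) = 0.09 + 0.02 + 0.06 = 0.17.
P(Yield=vlow | Soil ∈ {sandy, loam, clay}) = 0.17/0.83 = 0.2048.

0.2048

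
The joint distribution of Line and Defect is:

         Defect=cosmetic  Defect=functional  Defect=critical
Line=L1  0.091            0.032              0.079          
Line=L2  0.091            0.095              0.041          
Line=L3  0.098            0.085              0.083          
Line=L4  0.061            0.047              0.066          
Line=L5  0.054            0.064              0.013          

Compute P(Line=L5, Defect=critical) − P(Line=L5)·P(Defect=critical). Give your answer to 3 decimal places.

-0.024

P(Line=L5) = 0.054 + 0.064 + 0.013 = 0.131.
P(Defect=critical) = 0.079 + 0.041 + 0.083 + 0.066 + 0.013 = 0.282.
P(Line=L5, Defect=critical) − P(Line=L5)P(Defect=critical) = 0.013 − 0.131×0.282 = -0.024.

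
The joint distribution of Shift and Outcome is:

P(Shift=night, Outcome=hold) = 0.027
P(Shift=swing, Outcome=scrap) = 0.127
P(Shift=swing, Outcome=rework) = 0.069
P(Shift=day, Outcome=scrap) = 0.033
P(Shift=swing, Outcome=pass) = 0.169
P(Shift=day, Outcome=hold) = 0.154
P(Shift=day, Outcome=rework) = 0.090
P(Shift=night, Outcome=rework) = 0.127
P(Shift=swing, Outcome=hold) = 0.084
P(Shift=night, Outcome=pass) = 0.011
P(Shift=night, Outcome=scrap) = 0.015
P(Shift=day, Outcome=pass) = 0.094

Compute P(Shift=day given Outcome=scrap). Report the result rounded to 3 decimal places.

P(Outcome=scrap) = 0.033 + 0.127 + 0.015 = 0.175.
P(Shift=day | Outcome=scrap) = 0.033/0.175 = 0.189.

0.189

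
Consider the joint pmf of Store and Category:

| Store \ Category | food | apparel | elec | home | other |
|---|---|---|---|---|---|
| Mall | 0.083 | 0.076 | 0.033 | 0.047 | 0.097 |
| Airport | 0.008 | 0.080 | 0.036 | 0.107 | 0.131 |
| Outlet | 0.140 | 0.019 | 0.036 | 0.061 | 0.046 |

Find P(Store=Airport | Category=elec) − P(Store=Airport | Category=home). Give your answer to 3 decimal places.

-0.155

P(Category=elec) = 0.033 + 0.036 + 0.036 = 0.105; P(Store=Airport | Category=elec) = 0.036/0.105 = 0.3429.
P(Category=home) = 0.047 + 0.107 + 0.061 = 0.215; P(Store=Airport | Category=home) = 0.107/0.215 = 0.4977.
Difference = -0.155.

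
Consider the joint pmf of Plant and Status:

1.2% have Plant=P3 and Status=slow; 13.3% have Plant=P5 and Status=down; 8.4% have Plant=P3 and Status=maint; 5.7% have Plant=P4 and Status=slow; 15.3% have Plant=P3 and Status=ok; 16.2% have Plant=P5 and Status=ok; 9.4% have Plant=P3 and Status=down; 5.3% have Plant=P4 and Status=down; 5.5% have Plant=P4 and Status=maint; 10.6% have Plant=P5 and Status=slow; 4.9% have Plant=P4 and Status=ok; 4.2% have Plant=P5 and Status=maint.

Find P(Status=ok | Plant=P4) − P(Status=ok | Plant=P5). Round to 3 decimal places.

-0.137

P(Plant=P4) = 0.049 + 0.057 + 0.053 + 0.055 = 0.214; P(Status=ok | Plant=P4) = 0.049/0.214 = 0.2290.
P(Plant=P5) = 0.162 + 0.106 + 0.133 + 0.042 = 0.443; P(Status=ok | Plant=P5) = 0.162/0.443 = 0.3657.
Difference = -0.137.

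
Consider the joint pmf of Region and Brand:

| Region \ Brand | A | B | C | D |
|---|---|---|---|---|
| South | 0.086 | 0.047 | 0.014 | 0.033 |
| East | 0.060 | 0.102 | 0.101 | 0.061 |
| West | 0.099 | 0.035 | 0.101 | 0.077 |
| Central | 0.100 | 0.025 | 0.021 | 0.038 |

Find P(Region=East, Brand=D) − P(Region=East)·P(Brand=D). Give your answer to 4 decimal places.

-0.0067

P(Region=East) = 0.060 + 0.102 + 0.101 + 0.061 = 0.324.
P(Brand=D) = 0.033 + 0.061 + 0.077 + 0.038 = 0.209.
P(Region=East, Brand=D) − P(Region=East)P(Brand=D) = 0.061 − 0.324×0.209 = -0.0067.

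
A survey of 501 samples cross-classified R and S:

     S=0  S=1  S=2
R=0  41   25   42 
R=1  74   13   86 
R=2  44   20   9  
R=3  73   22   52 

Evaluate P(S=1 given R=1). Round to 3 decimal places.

Total with R=1: 74 + 13 + 86 = 173.
P(S=1 | R=1) = 13/173 = 0.075.

0.075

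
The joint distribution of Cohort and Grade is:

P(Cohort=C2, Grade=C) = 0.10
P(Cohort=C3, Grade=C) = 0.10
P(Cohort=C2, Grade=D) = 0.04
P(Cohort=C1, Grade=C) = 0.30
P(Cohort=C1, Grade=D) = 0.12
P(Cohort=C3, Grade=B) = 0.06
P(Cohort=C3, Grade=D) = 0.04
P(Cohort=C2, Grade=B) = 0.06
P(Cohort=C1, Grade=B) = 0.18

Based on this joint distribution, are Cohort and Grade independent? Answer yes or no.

yes

Every cell satisfies P(Cohort,Grade) = P(Cohort)·P(Grade). For instance P(Cohort=C1) = 0.60, P(Grade=D) = 0.20, and 0.60×0.20 = 0.12 matches the joint entry. So Cohort and Grade are independent.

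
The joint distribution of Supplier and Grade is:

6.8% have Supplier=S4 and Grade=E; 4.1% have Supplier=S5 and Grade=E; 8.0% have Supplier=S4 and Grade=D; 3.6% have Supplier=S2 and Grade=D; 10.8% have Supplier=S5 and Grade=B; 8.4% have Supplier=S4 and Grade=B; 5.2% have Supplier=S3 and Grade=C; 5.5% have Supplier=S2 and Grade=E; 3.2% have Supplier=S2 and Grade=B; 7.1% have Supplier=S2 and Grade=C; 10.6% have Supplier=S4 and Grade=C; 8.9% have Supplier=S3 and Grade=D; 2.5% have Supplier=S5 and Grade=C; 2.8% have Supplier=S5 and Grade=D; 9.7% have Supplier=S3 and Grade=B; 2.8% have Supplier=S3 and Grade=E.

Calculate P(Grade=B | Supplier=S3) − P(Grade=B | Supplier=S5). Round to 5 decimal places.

-0.16999

P(Supplier=S3) = 0.097 + 0.052 + 0.089 + 0.028 = 0.266; P(Grade=B | Supplier=S3) = 0.097/0.266 = 0.364662.
P(Supplier=S5) = 0.108 + 0.025 + 0.028 + 0.041 = 0.202; P(Grade=B | Supplier=S5) = 0.108/0.202 = 0.534653.
Difference = -0.16999.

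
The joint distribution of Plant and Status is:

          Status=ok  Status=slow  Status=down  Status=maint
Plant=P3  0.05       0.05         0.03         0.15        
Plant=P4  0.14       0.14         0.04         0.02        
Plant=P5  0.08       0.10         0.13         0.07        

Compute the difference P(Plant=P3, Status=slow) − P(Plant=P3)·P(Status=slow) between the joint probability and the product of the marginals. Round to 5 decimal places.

P(Plant=P3) = 0.05 + 0.05 + 0.03 + 0.15 = 0.28.
P(Status=slow) = 0.05 + 0.14 + 0.10 = 0.29.
P(Plant=P3, Status=slow) − P(Plant=P3)P(Status=slow) = 0.05 − 0.28×0.29 = -0.03120.

-0.03120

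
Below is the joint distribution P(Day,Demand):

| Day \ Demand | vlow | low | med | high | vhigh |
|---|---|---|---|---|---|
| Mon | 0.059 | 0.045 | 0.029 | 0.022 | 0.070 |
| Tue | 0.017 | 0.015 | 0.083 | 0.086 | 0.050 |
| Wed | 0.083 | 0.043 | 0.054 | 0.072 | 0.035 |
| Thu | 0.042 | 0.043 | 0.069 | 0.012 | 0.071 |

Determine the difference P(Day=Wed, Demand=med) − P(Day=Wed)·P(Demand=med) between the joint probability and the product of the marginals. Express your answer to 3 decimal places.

-0.013

P(Day=Wed) = 0.083 + 0.043 + 0.054 + 0.072 + 0.035 = 0.287.
P(Demand=med) = 0.029 + 0.083 + 0.054 + 0.069 = 0.235.
P(Day=Wed, Demand=med) − P(Day=Wed)P(Demand=med) = 0.054 − 0.287×0.235 = -0.013.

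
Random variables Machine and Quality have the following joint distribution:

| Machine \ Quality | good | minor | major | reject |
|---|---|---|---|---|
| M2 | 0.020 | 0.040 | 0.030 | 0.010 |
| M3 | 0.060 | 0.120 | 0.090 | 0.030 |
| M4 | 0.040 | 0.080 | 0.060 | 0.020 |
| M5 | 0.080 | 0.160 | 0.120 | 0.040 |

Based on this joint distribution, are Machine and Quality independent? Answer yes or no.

Every cell satisfies P(Machine,Quality) = P(Machine)·P(Quality). For instance P(Machine=M4) = 0.200, P(Quality=reject) = 0.100, and 0.200×0.100 = 0.020 matches the joint entry. So Machine and Quality are independent.

yes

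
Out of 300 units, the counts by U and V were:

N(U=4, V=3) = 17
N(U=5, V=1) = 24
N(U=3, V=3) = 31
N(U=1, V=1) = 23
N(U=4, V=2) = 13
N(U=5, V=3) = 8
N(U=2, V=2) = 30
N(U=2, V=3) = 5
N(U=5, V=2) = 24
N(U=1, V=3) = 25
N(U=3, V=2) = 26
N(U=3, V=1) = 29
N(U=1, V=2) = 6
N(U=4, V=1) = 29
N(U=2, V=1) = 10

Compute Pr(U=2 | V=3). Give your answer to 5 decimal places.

Total with V=3: 25 + 5 + 31 + 17 + 8 = 86.
P(U=2 | V=3) = 5/86 = 0.05814.

0.05814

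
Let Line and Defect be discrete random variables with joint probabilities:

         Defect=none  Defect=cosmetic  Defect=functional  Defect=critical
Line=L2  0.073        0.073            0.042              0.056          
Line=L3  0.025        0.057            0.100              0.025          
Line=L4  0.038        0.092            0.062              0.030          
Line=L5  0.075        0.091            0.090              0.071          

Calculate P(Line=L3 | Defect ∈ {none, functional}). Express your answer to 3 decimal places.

0.248

P(Defect=none) = 0.073 + 0.025 + 0.038 + 0.075 = 0.211.
P(Defect=functional) = 0.042 + 0.100 + 0.062 + 0.090 = 0.294.
P(Defect ∈ {none, functional}) = 0.211 + 0.294 = 0.505; P(Line=L3, Defect ∈ {none, functional}) = 0.025 + 0.100 = 0.125.
P(Line=L3 | Defect ∈ {none, functional}) = 0.125/0.505 = 0.248.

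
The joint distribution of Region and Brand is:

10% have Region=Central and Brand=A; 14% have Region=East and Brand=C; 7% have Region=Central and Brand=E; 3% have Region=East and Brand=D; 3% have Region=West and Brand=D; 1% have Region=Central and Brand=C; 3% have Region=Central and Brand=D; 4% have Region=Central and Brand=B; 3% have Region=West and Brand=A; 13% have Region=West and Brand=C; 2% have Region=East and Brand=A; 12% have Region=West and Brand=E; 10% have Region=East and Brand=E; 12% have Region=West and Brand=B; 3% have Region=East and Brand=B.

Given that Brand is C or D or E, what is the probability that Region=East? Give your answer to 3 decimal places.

0.409

P(Brand=C) = 0.14 + 0.13 + 0.01 = 0.28.
P(Brand=D) = 0.03 + 0.03 + 0.03 = 0.09.
P(Brand=E) = 0.10 + 0.12 + 0.07 = 0.29.
P(Brand ∈ {C, D, E}) = 0.28 + 0.09 + 0.29 = 0.66; P(Region=East, Brand ∈ {C, D, E}) = 0.14 + 0.03 + 0.10 = 0.27.
P(Region=East | Brand ∈ {C, D, E}) = 0.27/0.66 = 0.409.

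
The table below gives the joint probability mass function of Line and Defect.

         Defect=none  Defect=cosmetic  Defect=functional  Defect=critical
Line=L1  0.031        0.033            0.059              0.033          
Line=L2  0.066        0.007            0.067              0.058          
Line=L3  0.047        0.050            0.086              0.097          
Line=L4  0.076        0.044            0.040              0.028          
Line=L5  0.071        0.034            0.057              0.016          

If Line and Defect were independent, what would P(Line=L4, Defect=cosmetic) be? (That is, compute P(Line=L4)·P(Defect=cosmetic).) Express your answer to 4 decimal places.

P(Line=L4) = 0.076 + 0.044 + 0.040 + 0.028 = 0.188.
P(Defect=cosmetic) = 0.033 + 0.007 + 0.050 + 0.044 + 0.034 = 0.168.
Product: 0.188 × 0.168 = 0.0316.

0.0316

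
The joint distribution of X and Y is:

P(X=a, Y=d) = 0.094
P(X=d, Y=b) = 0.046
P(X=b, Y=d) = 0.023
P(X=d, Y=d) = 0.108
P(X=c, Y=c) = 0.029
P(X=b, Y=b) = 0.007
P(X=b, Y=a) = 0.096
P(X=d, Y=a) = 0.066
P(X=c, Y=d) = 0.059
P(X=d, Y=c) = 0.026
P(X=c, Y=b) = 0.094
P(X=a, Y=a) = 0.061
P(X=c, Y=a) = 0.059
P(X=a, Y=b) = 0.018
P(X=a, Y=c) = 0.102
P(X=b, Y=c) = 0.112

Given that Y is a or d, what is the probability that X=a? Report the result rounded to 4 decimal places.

P(Y=a) = 0.061 + 0.096 + 0.059 + 0.066 = 0.282.
P(Y=d) = 0.094 + 0.023 + 0.059 + 0.108 = 0.284.
P(Y ∈ {a, d}) = 0.282 + 0.284 = 0.566; P(X=a, Y ∈ {a, d}) = 0.061 + 0.094 = 0.155.
P(X=a | Y ∈ {a, d}) = 0.155/0.566 = 0.2739.

0.2739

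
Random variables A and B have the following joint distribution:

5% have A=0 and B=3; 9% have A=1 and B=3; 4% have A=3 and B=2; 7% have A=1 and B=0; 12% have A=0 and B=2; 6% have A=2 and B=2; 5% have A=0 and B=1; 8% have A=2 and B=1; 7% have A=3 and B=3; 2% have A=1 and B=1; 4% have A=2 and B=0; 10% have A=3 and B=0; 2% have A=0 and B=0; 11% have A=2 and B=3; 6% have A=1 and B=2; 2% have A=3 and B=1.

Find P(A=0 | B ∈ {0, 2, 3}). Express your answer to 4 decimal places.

P(B=0) = 0.02 + 0.07 + 0.04 + 0.10 = 0.23.
P(B=2) = 0.12 + 0.06 + 0.06 + 0.04 = 0.28.
P(B=3) = 0.05 + 0.09 + 0.11 + 0.07 = 0.32.
P(B ∈ {0, 2, 3}) = 0.23 + 0.28 + 0.32 = 0.83; P(A=0, B ∈ {0, 2, 3}) = 0.02 + 0.12 + 0.05 = 0.19.
P(A=0 | B ∈ {0, 2, 3}) = 0.19/0.83 = 0.2289.

0.2289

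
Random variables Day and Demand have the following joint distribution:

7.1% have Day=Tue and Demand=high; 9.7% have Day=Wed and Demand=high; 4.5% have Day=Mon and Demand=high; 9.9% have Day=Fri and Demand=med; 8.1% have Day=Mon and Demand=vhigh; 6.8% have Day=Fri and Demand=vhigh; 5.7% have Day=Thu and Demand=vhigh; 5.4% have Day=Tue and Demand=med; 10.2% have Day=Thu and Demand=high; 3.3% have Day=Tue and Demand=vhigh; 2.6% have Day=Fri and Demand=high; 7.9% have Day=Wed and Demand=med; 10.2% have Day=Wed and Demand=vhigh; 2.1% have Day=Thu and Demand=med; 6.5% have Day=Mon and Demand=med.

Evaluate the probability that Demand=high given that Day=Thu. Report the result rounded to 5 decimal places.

P(Day=Thu) = 0.021 + 0.102 + 0.057 = 0.180.
P(Demand=high | Day=Thu) = 0.102/0.180 = 0.56667.

0.56667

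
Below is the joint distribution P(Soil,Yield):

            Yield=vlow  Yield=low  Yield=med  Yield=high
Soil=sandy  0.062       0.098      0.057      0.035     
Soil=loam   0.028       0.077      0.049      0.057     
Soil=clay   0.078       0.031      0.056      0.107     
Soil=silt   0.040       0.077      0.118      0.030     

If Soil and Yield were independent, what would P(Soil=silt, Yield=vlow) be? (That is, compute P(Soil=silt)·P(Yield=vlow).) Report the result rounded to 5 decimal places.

P(Soil=silt) = 0.040 + 0.077 + 0.118 + 0.030 = 0.265.
P(Yield=vlow) = 0.062 + 0.028 + 0.078 + 0.040 = 0.208.
Product: 0.265 × 0.208 = 0.05512.

0.05512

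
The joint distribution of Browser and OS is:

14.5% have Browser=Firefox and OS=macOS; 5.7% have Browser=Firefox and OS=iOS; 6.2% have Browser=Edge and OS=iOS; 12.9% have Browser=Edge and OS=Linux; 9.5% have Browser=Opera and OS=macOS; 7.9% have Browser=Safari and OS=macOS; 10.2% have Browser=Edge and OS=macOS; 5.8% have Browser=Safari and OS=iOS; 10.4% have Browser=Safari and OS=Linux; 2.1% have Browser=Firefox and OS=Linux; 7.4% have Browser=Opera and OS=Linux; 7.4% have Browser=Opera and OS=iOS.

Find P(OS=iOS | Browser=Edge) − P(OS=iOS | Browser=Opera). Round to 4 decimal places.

P(Browser=Edge) = 0.102 + 0.129 + 0.062 = 0.293; P(OS=iOS | Browser=Edge) = 0.062/0.293 = 0.21160.
P(Browser=Opera) = 0.095 + 0.074 + 0.074 = 0.243; P(OS=iOS | Browser=Opera) = 0.074/0.243 = 0.30453.
Difference = -0.0929.

-0.0929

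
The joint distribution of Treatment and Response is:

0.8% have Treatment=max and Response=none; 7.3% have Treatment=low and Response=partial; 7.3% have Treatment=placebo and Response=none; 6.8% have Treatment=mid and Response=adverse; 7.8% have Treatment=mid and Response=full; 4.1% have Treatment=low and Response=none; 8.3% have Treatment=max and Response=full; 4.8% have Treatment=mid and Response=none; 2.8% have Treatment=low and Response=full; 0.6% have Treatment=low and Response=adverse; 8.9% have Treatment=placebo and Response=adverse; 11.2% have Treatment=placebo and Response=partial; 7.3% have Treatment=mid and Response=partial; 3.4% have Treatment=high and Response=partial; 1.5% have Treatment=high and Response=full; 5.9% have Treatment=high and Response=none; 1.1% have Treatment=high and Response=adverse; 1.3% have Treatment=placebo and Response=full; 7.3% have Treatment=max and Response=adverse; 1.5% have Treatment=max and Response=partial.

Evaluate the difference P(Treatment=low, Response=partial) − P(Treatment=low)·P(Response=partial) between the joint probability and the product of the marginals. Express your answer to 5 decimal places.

P(Treatment=low) = 0.041 + 0.073 + 0.028 + 0.006 = 0.148.
P(Response=partial) = 0.112 + 0.073 + 0.073 + 0.034 + 0.015 = 0.307.
P(Treatment=low, Response=partial) − P(Treatment=low)P(Response=partial) = 0.073 − 0.148×0.307 = 0.02756.

0.02756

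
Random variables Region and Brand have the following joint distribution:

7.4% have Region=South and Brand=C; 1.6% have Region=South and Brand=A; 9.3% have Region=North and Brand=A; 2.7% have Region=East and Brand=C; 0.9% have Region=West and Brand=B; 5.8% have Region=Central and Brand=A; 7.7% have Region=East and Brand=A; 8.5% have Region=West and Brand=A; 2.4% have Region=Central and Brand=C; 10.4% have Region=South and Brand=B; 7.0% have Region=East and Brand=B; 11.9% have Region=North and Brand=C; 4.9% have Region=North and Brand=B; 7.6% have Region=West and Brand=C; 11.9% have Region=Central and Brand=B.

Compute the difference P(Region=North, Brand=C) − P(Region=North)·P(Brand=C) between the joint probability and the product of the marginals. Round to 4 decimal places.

P(Region=North) = 0.093 + 0.049 + 0.119 = 0.261.
P(Brand=C) = 0.119 + 0.074 + 0.027 + 0.076 + 0.024 = 0.320.
P(Region=North, Brand=C) − P(Region=North)P(Brand=C) = 0.119 − 0.261×0.320 = 0.0355.

0.0355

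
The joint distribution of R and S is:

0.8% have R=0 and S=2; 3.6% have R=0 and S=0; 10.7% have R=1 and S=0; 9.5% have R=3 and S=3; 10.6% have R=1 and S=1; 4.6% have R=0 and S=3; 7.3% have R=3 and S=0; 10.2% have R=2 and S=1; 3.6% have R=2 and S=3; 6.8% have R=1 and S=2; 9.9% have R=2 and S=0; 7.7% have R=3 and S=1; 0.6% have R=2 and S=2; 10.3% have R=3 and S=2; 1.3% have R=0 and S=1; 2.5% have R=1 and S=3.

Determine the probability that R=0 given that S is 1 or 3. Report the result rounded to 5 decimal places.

0.11800

P(S=1) = 0.013 + 0.106 + 0.102 + 0.077 = 0.298.
P(S=3) = 0.046 + 0.025 + 0.036 + 0.095 = 0.202.
P(S ∈ {1, 3}) = 0.298 + 0.202 = 0.500; P(R=0, S ∈ {1, 3}) = 0.013 + 0.046 = 0.059.
P(R=0 | S ∈ {1, 3}) = 0.059/0.500 = 0.11800.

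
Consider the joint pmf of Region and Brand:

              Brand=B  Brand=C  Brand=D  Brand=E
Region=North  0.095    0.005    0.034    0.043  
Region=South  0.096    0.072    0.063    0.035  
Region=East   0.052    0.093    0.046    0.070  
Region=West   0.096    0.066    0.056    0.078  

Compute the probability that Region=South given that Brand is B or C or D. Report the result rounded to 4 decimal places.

P(Brand=B) = 0.095 + 0.096 + 0.052 + 0.096 = 0.339.
P(Brand=C) = 0.005 + 0.072 + 0.093 + 0.066 = 0.236.
P(Brand=D) = 0.034 + 0.063 + 0.046 + 0.056 = 0.199.
P(Brand ∈ {B, C, D}) = 0.339 + 0.236 + 0.199 = 0.774; P(Region=South, Brand ∈ {B, C, D}) = 0.096 + 0.072 + 0.063 = 0.231.
P(Region=South | Brand ∈ {B, C, D}) = 0.231/0.774 = 0.2984.

0.2984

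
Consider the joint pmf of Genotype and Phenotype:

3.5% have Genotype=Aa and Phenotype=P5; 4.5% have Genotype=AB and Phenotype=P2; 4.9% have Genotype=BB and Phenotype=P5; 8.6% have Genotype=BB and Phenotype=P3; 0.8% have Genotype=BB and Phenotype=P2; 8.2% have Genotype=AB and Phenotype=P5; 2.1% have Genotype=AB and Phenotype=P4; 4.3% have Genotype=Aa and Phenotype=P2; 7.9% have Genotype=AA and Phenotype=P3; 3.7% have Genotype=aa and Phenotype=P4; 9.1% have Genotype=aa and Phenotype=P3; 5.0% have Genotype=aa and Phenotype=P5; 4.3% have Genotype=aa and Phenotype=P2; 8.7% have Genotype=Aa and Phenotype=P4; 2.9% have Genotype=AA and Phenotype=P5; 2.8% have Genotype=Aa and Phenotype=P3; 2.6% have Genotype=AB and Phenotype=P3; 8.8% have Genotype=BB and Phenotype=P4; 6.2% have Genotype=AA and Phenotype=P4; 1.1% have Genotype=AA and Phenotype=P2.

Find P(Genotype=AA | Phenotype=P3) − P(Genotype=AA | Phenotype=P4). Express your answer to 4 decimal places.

0.0447

P(Phenotype=P3) = 0.079 + 0.028 + 0.091 + 0.026 + 0.086 = 0.310; P(Genotype=AA | Phenotype=P3) = 0.079/0.310 = 0.25484.
P(Phenotype=P4) = 0.062 + 0.087 + 0.037 + 0.021 + 0.088 = 0.295; P(Genotype=AA | Phenotype=P4) = 0.062/0.295 = 0.21017.
Difference = 0.0447.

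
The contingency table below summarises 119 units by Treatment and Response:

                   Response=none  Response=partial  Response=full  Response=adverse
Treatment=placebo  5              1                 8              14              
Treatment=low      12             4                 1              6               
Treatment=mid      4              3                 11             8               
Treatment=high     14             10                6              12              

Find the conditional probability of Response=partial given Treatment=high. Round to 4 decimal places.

Total with Treatment=high: 14 + 10 + 6 + 12 = 42.
P(Response=partial | Treatment=high) = 10/42 = 0.2381.

0.2381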